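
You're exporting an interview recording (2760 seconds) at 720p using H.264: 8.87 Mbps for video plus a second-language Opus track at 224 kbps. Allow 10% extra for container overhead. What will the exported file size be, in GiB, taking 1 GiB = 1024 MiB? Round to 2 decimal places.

3.21 GiB

Audio: 224 kbps = 0.224 Mbps.
Total bitrate: 8.87 + 0.224 = 9.094 Mbps.
Stream data: 9.094 Mbps × 2760 s = 25099.4 Mb.
With 10% container overhead: ×1.10.
27,609 Mb = 3,451,173,000 bytes ÷ 1,073,741,824 = 3.214 GiB.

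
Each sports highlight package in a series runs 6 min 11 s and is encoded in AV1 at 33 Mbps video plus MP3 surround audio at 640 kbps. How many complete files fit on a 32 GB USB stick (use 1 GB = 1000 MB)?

20

6 min 11 s = 371 s
Audio: 640 kbps = 0.640 Mbps.
Total bitrate: 33.640 Mbps.
Per item: 33.640 Mbps × 371 s = 12,480 Mb = 1,560 MB.
Capacity: 32 GB = 256,000 Mb; 20.51 items → 20 complete.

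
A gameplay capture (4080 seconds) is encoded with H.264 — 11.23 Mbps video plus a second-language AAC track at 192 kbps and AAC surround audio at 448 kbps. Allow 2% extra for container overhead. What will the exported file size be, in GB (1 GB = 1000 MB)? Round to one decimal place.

6.2 GB

Audio total: 192 + 448 = 640 kbps = 0.640 Mbps.
Total bitrate: 11.23 + 0.640 = 11.870 Mbps.
Stream data: 11.870 Mbps × 4080 s = 48429.6 Mb.
With 2% container overhead: ×1.02.
49,398 Mb ÷ 8 = 6,175 MB → 6.175 GB.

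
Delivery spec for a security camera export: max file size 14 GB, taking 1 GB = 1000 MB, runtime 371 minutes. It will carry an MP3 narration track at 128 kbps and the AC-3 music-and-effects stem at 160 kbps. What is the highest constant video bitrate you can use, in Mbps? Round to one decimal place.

4.7 Mbps

Budget: 14 GB = 112000.0 Mb.
371 min = 22260 s
Total bitrate budget: 112000.0 Mb / 22260 s = 5.031 Mbps.
Audio total: 128 + 160 = 288 kbps = 0.288 Mbps.
Video: 5.031 − 0.288 = 4.743 Mbps.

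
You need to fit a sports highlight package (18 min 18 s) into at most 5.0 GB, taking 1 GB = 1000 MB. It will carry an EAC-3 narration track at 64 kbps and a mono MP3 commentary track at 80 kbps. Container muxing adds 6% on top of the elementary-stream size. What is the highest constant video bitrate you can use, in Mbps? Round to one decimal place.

Budget: 5.0 GB = 40000.0 Mb.
Stream payload after overhead: 40000.0 / 1.06 = 37735.8 Mb.
18 min 18 s = 1098 s
Total bitrate budget: 37735.8 Mb / 1098 s = 34.368 Mbps.
Audio total: 64 + 80 = 144 kbps = 0.144 Mbps.
Video: 34.368 − 0.144 = 34.224 Mbps.

34.2 Mbps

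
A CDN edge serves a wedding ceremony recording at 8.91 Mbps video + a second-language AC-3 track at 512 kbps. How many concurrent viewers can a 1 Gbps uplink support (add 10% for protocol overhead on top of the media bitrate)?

96

Audio: 512 kbps = 0.512 Mbps.
Per-viewer media rate: 9.422 Mbps.
On the wire with 10% overhead: 10.364 Mbps.
1 Gbps = 1,000 Mbps; 1,000 / 10.364 = 96.49 → 96 viewers.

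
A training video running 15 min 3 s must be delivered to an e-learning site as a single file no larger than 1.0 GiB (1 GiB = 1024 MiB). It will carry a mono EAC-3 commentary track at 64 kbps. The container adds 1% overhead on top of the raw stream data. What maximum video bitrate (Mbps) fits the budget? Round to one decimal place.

9.4 Mbps

Budget: 1.0 GiB = 8589.9 Mb.
Stream payload after overhead: 8589.9 / 1.01 = 8504.9 Mb.
15 min 3 s = 903 s
Total bitrate budget: 8504.9 Mb / 903 s = 9.418 Mbps.
Audio: 64 kbps = 0.064 Mbps.
Video: 9.418 − 0.064 = 9.354 Mbps.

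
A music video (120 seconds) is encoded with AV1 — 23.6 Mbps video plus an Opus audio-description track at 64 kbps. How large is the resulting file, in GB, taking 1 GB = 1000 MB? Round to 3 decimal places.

Audio: 64 kbps = 0.064 Mbps.
Total bitrate: 23.6 + 0.064 = 23.664 Mbps.
Stream data: 23.664 Mbps × 120 s = 2839.7 Mb.
2,840 Mb ÷ 8 = 355.0 MB → 0.355 GB.

0.355 GB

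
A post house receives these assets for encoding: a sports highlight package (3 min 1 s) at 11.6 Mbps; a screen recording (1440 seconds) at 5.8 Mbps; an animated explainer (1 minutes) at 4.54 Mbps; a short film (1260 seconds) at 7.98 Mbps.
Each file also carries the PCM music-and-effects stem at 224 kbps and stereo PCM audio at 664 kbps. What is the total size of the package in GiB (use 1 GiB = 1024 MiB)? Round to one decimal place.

2.7 GiB

Audio total: 224 + 664 = 888 kbps = 0.888 Mbps.
sports highlight package: 12.488 Mbps × 181 s = 2260.3 Mb
screen recording: 6.688 Mbps × 1440 s = 9630.7 Mb
animated explainer: 5.428 Mbps × 60 s = 325.7 Mb
short film: 8.868 Mbps × 1260 s = 11173.7 Mb
Total: 23390.4 Mb = 2923.8 MB.
= 2.723 GiB.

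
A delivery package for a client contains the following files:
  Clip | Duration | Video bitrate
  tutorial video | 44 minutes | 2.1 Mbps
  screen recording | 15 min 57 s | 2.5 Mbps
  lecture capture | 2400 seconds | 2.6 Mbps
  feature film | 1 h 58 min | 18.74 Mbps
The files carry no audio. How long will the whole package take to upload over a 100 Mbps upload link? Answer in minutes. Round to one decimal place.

24.5 minutes

tutorial video: 2.100 Mbps × 2640 s = 5544.0 Mb
screen recording: 2.500 Mbps × 957 s = 2392.5 Mb
lecture capture: 2.600 Mbps × 2400 s = 6240.0 Mb
feature film: 18.740 Mbps × 7080 s = 132679.2 Mb
Total: 146855.7 Mb = 18357.0 MB.
At 100 Mbps: 146855.7 / 100 = 1469 s ≈ 24.5 minutes.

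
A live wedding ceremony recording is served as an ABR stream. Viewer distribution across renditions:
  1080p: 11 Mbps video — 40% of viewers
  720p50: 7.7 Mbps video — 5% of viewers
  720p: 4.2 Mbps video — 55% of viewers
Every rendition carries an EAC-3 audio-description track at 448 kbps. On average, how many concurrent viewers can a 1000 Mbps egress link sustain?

Audio: 448 kbps = 0.448 Mbps.
Average per-viewer bitrate: 0.40×11.448 + 0.05×8.148 + 0.55×4.648 = 7.543 Mbps.
1000 Mbps = 1,000 Mbps; 1,000 / 7.543 = 132.57 → 132.

132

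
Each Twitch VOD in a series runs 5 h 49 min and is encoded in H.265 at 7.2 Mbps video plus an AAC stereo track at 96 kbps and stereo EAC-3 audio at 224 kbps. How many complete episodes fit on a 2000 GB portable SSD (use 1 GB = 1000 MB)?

5 h 49 min = 349 min = 20940 s
Audio total: 96 + 224 = 320 kbps = 0.320 Mbps.
Total bitrate: 7.520 Mbps.
Per item: 7.520 Mbps × 20940 s = 157,469 Mb = 19,684 MB.
Capacity: 2000 GB = 16,000,000 Mb; 101.61 items → 101 complete.

101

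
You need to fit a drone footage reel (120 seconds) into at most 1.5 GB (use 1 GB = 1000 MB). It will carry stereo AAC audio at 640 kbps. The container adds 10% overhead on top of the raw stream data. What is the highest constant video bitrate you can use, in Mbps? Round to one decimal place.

Budget: 1.5 GB = 12000.0 Mb.
Stream payload after overhead: 12000.0 / 1.10 = 10909.1 Mb.
Total bitrate budget: 10909.1 Mb / 120 s = 90.909 Mbps.
Audio: 640 kbps = 0.640 Mbps.
Video: 90.909 − 0.640 = 90.269 Mbps.

90.3 Mbps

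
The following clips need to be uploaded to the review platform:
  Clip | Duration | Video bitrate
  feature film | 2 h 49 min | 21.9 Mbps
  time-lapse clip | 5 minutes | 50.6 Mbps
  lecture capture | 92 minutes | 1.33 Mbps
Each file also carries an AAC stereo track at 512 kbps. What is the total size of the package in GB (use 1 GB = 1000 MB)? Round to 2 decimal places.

Audio: 512 kbps = 0.512 Mbps.
feature film: 22.412 Mbps × 10140 s = 227257.7 Mb
time-lapse clip: 51.112 Mbps × 300 s = 15333.6 Mb
lecture capture: 1.842 Mbps × 5520 s = 10167.8 Mb
Total: 252759.1 Mb = 31594.9 MB.
= 31.59 GB.

31.59 GB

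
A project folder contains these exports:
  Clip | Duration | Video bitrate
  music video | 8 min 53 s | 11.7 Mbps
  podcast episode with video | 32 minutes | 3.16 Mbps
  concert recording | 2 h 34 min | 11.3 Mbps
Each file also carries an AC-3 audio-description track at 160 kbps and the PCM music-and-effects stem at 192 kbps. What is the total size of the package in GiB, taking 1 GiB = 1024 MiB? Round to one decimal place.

Audio total: 160 + 192 = 352 kbps = 0.352 Mbps.
music video: 12.052 Mbps × 533 s = 6423.7 Mb
podcast episode with video: 3.512 Mbps × 1920 s = 6743.0 Mb
concert recording: 11.652 Mbps × 9240 s = 107664.5 Mb
Total: 120831.2 Mb = 15103.9 MB.
= 14.07 GiB.

14.1 GiB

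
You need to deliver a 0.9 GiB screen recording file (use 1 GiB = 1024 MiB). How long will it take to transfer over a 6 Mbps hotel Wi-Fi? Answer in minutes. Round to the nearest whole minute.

File: 0.9 GiB = 7730.9 Mb.
At 6 Mbps: 7730.9 / 6 = 1288.5 s ≈ 21.5 minutes.

21 minutes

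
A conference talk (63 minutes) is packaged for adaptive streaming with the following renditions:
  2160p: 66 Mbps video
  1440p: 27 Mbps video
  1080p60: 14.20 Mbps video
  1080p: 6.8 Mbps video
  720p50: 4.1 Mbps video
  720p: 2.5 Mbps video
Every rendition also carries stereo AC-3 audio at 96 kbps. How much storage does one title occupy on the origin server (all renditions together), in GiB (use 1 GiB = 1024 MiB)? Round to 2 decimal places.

53.32 GiB

63 min = 3780 s
Audio: 96 kbps = 0.096 Mbps.
Sum of rendition bitrates: (66+0.096) + (27+0.096) + (14.20+0.096) + (6.8+0.096) + (4.1+0.096) + (2.5+0.096) = 121.176 Mbps.
× 3780 s = 458,045 Mb = 57,256 MB = 53.32 GiB.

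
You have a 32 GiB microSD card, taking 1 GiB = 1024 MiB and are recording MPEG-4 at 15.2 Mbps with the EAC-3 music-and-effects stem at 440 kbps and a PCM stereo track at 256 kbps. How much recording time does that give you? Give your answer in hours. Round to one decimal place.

Audio total: 440 + 256 = 696 kbps = 0.696 Mbps.
Total bitrate: 15.2 + 0.696 = 15.896 Mbps.
Capacity: 32 GiB = 274,878 Mb.
Recording time: 274,878 / 15.896 = 17,292 s ≈ 4.80 hours.

4.8 hours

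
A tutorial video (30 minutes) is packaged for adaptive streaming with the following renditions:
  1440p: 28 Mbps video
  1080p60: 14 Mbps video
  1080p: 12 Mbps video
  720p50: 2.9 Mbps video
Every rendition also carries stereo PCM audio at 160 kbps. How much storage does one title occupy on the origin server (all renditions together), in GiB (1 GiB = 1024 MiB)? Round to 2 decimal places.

12.06 GiB

30 min = 1800 s
Audio: 160 kbps = 0.160 Mbps.
Sum of rendition bitrates: (28+0.160) + (14+0.160) + (12+0.160) + (2.9+0.160) = 57.540 Mbps.
× 1800 s = 103,572 Mb = 12,946 MB = 12.06 GiB.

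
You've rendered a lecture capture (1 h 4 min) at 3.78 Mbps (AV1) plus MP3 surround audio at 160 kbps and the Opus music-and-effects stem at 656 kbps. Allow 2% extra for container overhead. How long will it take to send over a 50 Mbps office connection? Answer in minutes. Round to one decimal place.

6.0 minutes

1 h 4 min = 64 min = 3840 s
Audio total: 160 + 656 = 816 kbps = 0.816 Mbps.
Total bitrate: 4.596 Mbps.
File: 4.596 Mbps × 3840 s = 17648.6 Mb.
With 2% container overhead: ×1.02. → 18001.6 Mb.
At 50 Mbps: 18001.6 / 50 = 360.0 s ≈ 6 minutes.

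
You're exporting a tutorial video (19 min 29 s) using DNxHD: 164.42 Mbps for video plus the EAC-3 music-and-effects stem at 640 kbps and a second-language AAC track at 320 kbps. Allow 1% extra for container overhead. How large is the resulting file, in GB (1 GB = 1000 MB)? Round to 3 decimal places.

24.408 GB

19 min 29 s = 1169 s
Audio total: 640 + 320 = 960 kbps = 0.960 Mbps.
Total bitrate: 164.42 + 0.960 = 165.380 Mbps.
Stream data: 165.380 Mbps × 1169 s = 193329.2 Mb.
With 1% container overhead: ×1.01.
195,263 Mb ÷ 8 = 24,408 MB → 24.41 GB.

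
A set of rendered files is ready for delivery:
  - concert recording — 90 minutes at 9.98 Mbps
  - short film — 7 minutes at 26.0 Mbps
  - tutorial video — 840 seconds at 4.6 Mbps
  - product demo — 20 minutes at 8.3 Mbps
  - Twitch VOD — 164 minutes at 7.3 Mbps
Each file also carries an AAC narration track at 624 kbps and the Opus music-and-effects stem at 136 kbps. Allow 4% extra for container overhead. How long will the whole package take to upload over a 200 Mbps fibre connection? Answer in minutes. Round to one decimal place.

Audio total: 624 + 136 = 760 kbps = 0.760 Mbps.
concert recording: 10.740 Mbps × 5400 s × 1.04 = 60315.8 Mb
short film: 26.760 Mbps × 420 s × 1.04 = 11688.8 Mb
tutorial video: 5.360 Mbps × 840 s × 1.04 = 4682.5 Mb
product demo: 9.060 Mbps × 1200 s × 1.04 = 11306.9 Mb
Twitch VOD: 8.060 Mbps × 9840 s × 1.04 = 82482.8 Mb
Total: 170476.8 Mb = 21309.6 MB.
At 200 Mbps: 170476.8 / 200 = 852 s ≈ 14.2 minutes.

14.2 minutes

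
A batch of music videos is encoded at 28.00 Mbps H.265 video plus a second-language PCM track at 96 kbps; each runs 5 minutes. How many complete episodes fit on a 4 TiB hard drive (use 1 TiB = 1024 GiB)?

5 min = 300 s
Audio: 96 kbps = 0.096 Mbps.
Total bitrate: 28.096 Mbps.
Per item: 28.096 Mbps × 300 s = 8,429 Mb = 1,054 MB.
Capacity: 4 TiB = 35,184,372 Mb; 4174.30 items → 4174 complete.

4174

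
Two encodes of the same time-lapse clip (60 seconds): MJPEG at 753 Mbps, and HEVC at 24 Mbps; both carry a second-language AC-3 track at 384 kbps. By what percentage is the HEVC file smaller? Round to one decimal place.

Audio: 384 kbps = 0.384 Mbps.
MJPEG: 753.384 Mbps × 60 s = 45203.0 Mb = 5.262 GiB.
HEVC: 24.384 Mbps × 60 s = 1463.0 Mb = 0.170 GiB.
Reduction: (1 − 0.170/5.262) × 100 = 96.76%.

96.8%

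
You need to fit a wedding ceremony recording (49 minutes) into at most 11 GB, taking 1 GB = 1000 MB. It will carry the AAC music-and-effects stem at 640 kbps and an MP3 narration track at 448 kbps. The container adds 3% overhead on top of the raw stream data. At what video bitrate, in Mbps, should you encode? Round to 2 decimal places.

Budget: 11 GB = 88000.0 Mb.
Stream payload after overhead: 88000.0 / 1.03 = 85436.9 Mb.
49 min = 2940 s
Total bitrate budget: 85436.9 Mb / 2940 s = 29.060 Mbps.
Audio total: 640 + 448 = 1088 kbps = 1.088 Mbps.
Video: 29.060 − 1.088 = 27.972 Mbps.

27.97 Mbps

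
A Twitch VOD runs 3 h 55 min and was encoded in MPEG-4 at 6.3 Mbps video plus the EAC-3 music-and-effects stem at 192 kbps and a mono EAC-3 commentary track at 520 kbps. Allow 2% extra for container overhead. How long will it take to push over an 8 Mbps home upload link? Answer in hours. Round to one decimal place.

3.5 hours

3 h 55 min = 235 min = 14100 s
Audio total: 192 + 520 = 712 kbps = 0.712 Mbps.
Total bitrate: 7.012 Mbps.
File: 7.012 Mbps × 14100 s = 98869.2 Mb.
With 2% container overhead: ×1.02. → 100846.6 Mb.
At 8 Mbps: 100846.6 / 8 = 12605.8 s ≈ 3.5 hours.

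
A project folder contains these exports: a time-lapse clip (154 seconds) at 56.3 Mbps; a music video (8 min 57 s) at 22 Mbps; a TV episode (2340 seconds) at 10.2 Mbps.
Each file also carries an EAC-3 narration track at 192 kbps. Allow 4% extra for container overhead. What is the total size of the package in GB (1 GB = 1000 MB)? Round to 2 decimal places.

5.84 GB

Audio: 192 kbps = 0.192 Mbps.
time-lapse clip: 56.492 Mbps × 154 s × 1.04 = 9047.8 Mb
music video: 22.192 Mbps × 537 s × 1.04 = 12393.8 Mb
TV episode: 10.392 Mbps × 2340 s × 1.04 = 25290.0 Mb
Total: 46731.5 Mb = 5841.4 MB.
= 5.841 GB.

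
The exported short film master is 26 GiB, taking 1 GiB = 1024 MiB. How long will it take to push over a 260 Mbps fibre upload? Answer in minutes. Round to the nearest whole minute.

File: 26 GiB = 223338.3 Mb.
At 260 Mbps: 223338.3 / 260 = 859.0 s ≈ 14.3 minutes.

14 minutes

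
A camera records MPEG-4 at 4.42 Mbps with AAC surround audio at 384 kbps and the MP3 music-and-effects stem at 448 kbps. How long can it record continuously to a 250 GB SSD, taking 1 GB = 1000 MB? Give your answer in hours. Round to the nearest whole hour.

Audio total: 384 + 448 = 832 kbps = 0.832 Mbps.
Total bitrate: 4.42 + 0.832 = 5.252 Mbps.
Capacity: 250 GB = 2,000,000 Mb.
Recording time: 2,000,000 / 5.252 = 380,807 s ≈ 106 hours.

106 hours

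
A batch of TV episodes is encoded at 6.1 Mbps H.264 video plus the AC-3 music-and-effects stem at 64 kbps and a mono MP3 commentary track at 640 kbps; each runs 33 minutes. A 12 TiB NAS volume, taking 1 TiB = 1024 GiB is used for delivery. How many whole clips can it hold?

7835

33 min = 1980 s
Audio total: 64 + 640 = 704 kbps = 0.704 Mbps.
Total bitrate: 6.804 Mbps.
Per item: 6.804 Mbps × 1980 s = 13,472 Mb = 1,684 MB.
Capacity: 12 TiB = 105,553,116 Mb; 7835.05 items → 7835 complete.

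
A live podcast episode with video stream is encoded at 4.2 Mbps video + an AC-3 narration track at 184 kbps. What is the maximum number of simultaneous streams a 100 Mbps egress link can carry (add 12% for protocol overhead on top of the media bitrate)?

Audio: 184 kbps = 0.184 Mbps.
Per-viewer media rate: 4.384 Mbps.
On the wire with 12% overhead: 4.910 Mbps.
100 Mbps = 100.0 Mbps; 100.0 / 4.910 = 20.37 → 20 viewers.

20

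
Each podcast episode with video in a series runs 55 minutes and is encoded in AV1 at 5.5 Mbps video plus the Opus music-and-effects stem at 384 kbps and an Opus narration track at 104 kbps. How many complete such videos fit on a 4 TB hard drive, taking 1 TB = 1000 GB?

1619

55 min = 3300 s
Audio total: 384 + 104 = 488 kbps = 0.488 Mbps.
Total bitrate: 5.988 Mbps.
Per item: 5.988 Mbps × 3300 s = 19,760 Mb = 2,470 MB.
Capacity: 4 TB = 32,000,000 Mb; 1619.40 items → 1619 complete.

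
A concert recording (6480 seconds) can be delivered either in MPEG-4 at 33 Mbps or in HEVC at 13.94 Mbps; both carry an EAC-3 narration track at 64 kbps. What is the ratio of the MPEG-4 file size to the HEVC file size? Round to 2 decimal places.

2.36

Audio: 64 kbps = 0.064 Mbps.
MPEG-4: 33.064 Mbps × 6480 s = 214254.7 Mb = 24.943 GiB.
HEVC: 14.004 Mbps × 6480 s = 90745.9 Mb = 10.564 GiB.
Ratio: 24.943 / 10.564 = 2.361.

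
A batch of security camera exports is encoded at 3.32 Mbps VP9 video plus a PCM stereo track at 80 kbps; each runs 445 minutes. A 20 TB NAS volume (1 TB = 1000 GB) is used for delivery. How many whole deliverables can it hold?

445 min = 26700 s
Audio: 80 kbps = 0.080 Mbps.
Total bitrate: 3.400 Mbps.
Per item: 3.400 Mbps × 26700 s = 90,780 Mb = 11,348 MB.
Capacity: 20 TB = 160,000,000 Mb; 1762.50 items → 1762 complete.

1762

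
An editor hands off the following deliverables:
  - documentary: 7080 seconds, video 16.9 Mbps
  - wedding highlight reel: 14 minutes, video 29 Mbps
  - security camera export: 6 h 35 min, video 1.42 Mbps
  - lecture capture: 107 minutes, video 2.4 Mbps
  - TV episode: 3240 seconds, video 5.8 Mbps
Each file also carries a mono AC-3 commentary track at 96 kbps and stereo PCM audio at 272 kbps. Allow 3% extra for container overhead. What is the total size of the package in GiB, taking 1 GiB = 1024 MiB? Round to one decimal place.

27.2 GiB

Audio total: 96 + 272 = 368 kbps = 0.368 Mbps.
documentary: 17.268 Mbps × 7080 s × 1.03 = 125925.2 Mb
wedding highlight reel: 29.368 Mbps × 840 s × 1.03 = 25409.2 Mb
security camera export: 1.788 Mbps × 23700 s × 1.03 = 43646.9 Mb
lecture capture: 2.768 Mbps × 6420 s × 1.03 = 18303.7 Mb
TV episode: 6.168 Mbps × 3240 s × 1.03 = 20583.8 Mb
Total: 233868.8 Mb = 29233.6 MB.
= 27.23 GiB.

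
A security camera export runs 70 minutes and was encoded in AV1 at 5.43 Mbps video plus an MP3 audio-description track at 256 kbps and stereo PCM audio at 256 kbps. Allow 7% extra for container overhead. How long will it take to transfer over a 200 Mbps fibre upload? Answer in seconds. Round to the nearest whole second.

134 seconds

70 min = 4200 s
Audio total: 256 + 256 = 512 kbps = 0.512 Mbps.
Total bitrate: 5.942 Mbps.
File: 5.942 Mbps × 4200 s = 24956.4 Mb.
With 7% container overhead: ×1.07. → 26703.3 Mb.
At 200 Mbps: 26703.3 / 200 = 133.5 s ≈ 134 seconds.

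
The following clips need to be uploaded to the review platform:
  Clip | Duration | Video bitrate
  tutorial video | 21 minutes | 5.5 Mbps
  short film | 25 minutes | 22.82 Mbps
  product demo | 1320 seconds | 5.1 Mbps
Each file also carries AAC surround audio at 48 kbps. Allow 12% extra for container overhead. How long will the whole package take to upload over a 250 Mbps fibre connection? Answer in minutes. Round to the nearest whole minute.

4 minutes

Audio: 48 kbps = 0.048 Mbps.
tutorial video: 5.548 Mbps × 1260 s × 1.12 = 7829.3 Mb
short film: 22.868 Mbps × 1500 s × 1.12 = 38418.2 Mb
product demo: 5.148 Mbps × 1320 s × 1.12 = 7610.8 Mb
Total: 53858.4 Mb = 6732.3 MB.
At 250 Mbps: 53858.4 / 250 = 215 s ≈ 3.59 minutes.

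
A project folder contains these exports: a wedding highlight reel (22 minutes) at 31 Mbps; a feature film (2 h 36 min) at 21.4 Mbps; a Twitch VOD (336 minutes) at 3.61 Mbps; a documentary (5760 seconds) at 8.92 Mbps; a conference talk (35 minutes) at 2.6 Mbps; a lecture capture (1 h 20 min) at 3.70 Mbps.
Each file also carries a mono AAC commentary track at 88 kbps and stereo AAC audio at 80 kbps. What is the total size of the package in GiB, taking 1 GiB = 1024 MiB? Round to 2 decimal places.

Audio total: 88 + 80 = 168 kbps = 0.168 Mbps.
wedding highlight reel: 31.168 Mbps × 1320 s = 41141.8 Mb
feature film: 21.568 Mbps × 9360 s = 201876.5 Mb
Twitch VOD: 3.778 Mbps × 20160 s = 76164.5 Mb
documentary: 9.088 Mbps × 5760 s = 52346.9 Mb
conference talk: 2.768 Mbps × 2100 s = 5812.8 Mb
lecture capture: 3.868 Mbps × 4800 s = 18566.4 Mb
Total: 395908.8 Mb = 49488.6 MB.
= 46.09 GiB.

46.09 GiB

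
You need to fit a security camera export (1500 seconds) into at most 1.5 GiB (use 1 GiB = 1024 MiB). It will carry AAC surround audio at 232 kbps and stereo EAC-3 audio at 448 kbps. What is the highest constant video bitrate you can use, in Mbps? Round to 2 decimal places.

7.91 Mbps

Budget: 1.5 GiB = 12884.9 Mb.
Total bitrate budget: 12884.9 Mb / 1500 s = 8.590 Mbps.
Audio total: 232 + 448 = 680 kbps = 0.680 Mbps.
Video: 8.590 − 0.680 = 7.910 Mbps.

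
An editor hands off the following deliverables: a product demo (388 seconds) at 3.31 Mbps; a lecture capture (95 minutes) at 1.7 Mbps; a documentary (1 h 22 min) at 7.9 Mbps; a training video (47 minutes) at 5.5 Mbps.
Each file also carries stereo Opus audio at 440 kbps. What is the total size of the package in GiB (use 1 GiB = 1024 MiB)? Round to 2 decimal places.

8.32 GiB

Audio: 440 kbps = 0.440 Mbps.
product demo: 3.750 Mbps × 388 s = 1455.0 Mb
lecture capture: 2.140 Mbps × 5700 s = 12198.0 Mb
documentary: 8.340 Mbps × 4920 s = 41032.8 Mb
training video: 5.940 Mbps × 2820 s = 16750.8 Mb
Total: 71436.6 Mb = 8929.6 MB.
= 8.316 GiB.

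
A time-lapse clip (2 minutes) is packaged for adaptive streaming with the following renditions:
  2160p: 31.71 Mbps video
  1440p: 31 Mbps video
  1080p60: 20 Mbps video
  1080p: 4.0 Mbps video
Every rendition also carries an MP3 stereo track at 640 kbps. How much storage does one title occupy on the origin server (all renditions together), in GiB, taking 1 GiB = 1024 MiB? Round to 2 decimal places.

1.25 GiB

2 min = 120 s
Audio: 640 kbps = 0.640 Mbps.
Sum of rendition bitrates: (31.71+0.640) + (31+0.640) + (20+0.640) + (4.0+0.640) = 89.270 Mbps.
× 120 s = 10,712 Mb = 1,339 MB = 1.247 GiB.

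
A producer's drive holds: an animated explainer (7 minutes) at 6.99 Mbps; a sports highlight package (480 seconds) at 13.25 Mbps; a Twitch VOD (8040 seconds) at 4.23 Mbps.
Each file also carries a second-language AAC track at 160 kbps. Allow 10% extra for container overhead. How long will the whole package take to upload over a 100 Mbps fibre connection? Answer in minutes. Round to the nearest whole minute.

8 minutes

Audio: 160 kbps = 0.160 Mbps.
animated explainer: 7.150 Mbps × 420 s × 1.10 = 3303.3 Mb
sports highlight package: 13.410 Mbps × 480 s × 1.10 = 7080.5 Mb
Twitch VOD: 4.390 Mbps × 8040 s × 1.10 = 38825.2 Mb
Total: 49208.9 Mb = 6151.1 MB.
At 100 Mbps: 49208.9 / 100 = 492 s ≈ 8.2 minutes.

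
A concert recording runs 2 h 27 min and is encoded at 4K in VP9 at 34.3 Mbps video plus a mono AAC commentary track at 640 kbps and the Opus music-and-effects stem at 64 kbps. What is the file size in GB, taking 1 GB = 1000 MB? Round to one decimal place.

2 h 27 min = 147 min = 8820 s
Audio total: 640 + 64 = 704 kbps = 0.704 Mbps.
Total bitrate: 34.3 + 0.704 = 35.004 Mbps.
Stream data: 35.004 Mbps × 8820 s = 308735.3 Mb.
308,735 Mb ÷ 8 = 38,592 MB → 38.59 GB.

38.6 GB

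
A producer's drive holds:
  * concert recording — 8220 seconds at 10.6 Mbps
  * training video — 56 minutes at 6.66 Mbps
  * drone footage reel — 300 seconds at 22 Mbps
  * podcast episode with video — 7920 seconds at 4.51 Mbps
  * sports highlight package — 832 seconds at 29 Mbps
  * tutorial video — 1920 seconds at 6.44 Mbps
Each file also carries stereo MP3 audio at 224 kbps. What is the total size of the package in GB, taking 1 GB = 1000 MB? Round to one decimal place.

Audio: 224 kbps = 0.224 Mbps.
concert recording: 10.824 Mbps × 8220 s = 88973.3 Mb
training video: 6.884 Mbps × 3360 s = 23130.2 Mb
drone footage reel: 22.224 Mbps × 300 s = 6667.2 Mb
podcast episode with video: 4.734 Mbps × 7920 s = 37493.3 Mb
sports highlight package: 29.224 Mbps × 832 s = 24314.4 Mb
tutorial video: 6.664 Mbps × 1920 s = 12794.9 Mb
Total: 193373.2 Mb = 24171.7 MB.
= 24.17 GB.

24.2 GB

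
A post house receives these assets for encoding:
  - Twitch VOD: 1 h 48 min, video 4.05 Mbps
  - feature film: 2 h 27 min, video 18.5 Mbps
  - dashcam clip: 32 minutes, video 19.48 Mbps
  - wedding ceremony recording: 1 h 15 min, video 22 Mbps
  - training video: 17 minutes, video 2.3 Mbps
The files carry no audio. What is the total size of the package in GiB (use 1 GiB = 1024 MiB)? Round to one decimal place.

38.2 GiB

Twitch VOD: 4.050 Mbps × 6480 s = 26244.0 Mb
feature film: 18.500 Mbps × 8820 s = 163170.0 Mb
dashcam clip: 19.480 Mbps × 1920 s = 37401.6 Mb
wedding ceremony recording: 22.000 Mbps × 4500 s = 99000.0 Mb
training video: 2.300 Mbps × 1020 s = 2346.0 Mb
Total: 328161.6 Mb = 41020.2 MB.
= 38.20 GiB.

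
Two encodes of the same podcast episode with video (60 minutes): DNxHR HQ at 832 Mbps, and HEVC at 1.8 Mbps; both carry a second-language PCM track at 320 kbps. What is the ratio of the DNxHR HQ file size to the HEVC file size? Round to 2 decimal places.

392.60

60 min = 3600 s
Audio: 320 kbps = 0.320 Mbps.
DNxHR HQ: 832.320 Mbps × 3600 s = 2996352.0 Mb = 348.821 GiB.
HEVC: 2.120 Mbps × 3600 s = 7632.0 Mb = 0.888 GiB.
Ratio: 348.821 / 0.888 = 392.604.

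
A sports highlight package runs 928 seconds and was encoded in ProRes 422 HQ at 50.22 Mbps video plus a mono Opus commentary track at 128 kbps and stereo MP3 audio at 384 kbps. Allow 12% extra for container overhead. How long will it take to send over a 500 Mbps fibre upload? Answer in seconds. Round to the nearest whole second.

Audio total: 128 + 384 = 512 kbps = 0.512 Mbps.
Total bitrate: 50.732 Mbps.
File: 50.732 Mbps × 928 s = 47079.3 Mb.
With 12% container overhead: ×1.12. → 52728.8 Mb.
At 500 Mbps: 52728.8 / 500 = 105.5 s ≈ 105 seconds.

105 seconds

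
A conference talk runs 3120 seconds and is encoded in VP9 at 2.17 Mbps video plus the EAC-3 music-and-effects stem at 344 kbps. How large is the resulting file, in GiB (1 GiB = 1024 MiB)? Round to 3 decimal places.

Audio: 344 kbps = 0.344 Mbps.
Total bitrate: 2.17 + 0.344 = 2.514 Mbps.
Stream data: 2.514 Mbps × 3120 s = 7843.7 Mb.
7,844 Mb = 980,460,000 bytes ÷ 1,073,741,824 = 0.9131 GiB.

0.913 GiB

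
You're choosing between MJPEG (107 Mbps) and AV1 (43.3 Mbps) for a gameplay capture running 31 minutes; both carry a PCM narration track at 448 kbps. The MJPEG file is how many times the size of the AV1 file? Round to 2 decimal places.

31 min = 1860 s
Audio: 448 kbps = 0.448 Mbps.
MJPEG: 107.448 Mbps × 1860 s = 199853.3 Mb = 24.982 GB.
AV1: 43.748 Mbps × 1860 s = 81371.3 Mb = 10.171 GB.
Ratio: 24.982 / 10.171 = 2.456.

2.46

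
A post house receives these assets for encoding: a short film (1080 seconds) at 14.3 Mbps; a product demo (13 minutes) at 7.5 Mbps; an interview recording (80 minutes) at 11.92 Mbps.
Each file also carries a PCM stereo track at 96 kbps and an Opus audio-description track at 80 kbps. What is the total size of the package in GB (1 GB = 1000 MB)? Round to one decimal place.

10.0 GB

Audio total: 96 + 80 = 176 kbps = 0.176 Mbps.
short film: 14.476 Mbps × 1080 s = 15634.1 Mb
product demo: 7.676 Mbps × 780 s = 5987.3 Mb
interview recording: 12.096 Mbps × 4800 s = 58060.8 Mb
Total: 79682.2 Mb = 9960.3 MB.
= 9.960 GB.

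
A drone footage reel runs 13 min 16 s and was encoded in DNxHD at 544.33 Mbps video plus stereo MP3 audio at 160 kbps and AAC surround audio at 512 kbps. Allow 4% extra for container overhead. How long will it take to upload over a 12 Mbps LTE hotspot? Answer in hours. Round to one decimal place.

10.4 hours

13 min 16 s = 796 s
Audio total: 160 + 512 = 672 kbps = 0.672 Mbps.
Total bitrate: 545.002 Mbps.
File: 545.002 Mbps × 796 s = 433821.6 Mb.
With 4% container overhead: ×1.04. → 451174.5 Mb.
At 12 Mbps: 451174.5 / 12 = 37597.9 s ≈ 10.4 hours.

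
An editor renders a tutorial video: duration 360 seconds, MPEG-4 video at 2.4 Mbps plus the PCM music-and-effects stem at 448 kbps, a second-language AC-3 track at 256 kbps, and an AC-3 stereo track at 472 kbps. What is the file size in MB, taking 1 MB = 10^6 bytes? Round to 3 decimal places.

160.920 MB

Audio total: 448 + 256 + 472 = 1176 kbps = 1.176 Mbps.
Total bitrate: 2.4 + 1.176 = 3.576 Mbps.
Stream data: 3.576 Mbps × 360 s = 1287.4 Mb.
1,287 Mb ÷ 8 = 160.9 MB → 160.9 MB.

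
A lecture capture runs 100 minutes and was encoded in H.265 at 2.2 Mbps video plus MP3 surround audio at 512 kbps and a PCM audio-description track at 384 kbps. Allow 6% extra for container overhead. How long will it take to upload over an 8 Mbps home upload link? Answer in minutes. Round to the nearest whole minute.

41 minutes

100 min = 6000 s
Audio total: 512 + 384 = 896 kbps = 0.896 Mbps.
Total bitrate: 3.096 Mbps.
File: 3.096 Mbps × 6000 s = 18576.0 Mb.
With 6% container overhead: ×1.06. → 19690.6 Mb.
At 8 Mbps: 19690.6 / 8 = 2461.3 s ≈ 41 minutes.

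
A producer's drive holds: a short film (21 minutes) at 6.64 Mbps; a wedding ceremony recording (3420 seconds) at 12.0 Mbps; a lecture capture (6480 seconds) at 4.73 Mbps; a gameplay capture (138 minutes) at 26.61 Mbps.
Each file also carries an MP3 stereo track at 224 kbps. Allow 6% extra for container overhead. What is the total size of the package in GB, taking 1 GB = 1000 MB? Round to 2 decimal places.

Audio: 224 kbps = 0.224 Mbps.
short film: 6.864 Mbps × 1260 s × 1.06 = 9167.6 Mb
wedding ceremony recording: 12.224 Mbps × 3420 s × 1.06 = 44314.4 Mb
lecture capture: 4.954 Mbps × 6480 s × 1.06 = 34028.0 Mb
gameplay capture: 26.834 Mbps × 8280 s × 1.06 = 235516.7 Mb
Total: 323026.7 Mb = 40378.3 MB.
= 40.38 GB.

40.38 GB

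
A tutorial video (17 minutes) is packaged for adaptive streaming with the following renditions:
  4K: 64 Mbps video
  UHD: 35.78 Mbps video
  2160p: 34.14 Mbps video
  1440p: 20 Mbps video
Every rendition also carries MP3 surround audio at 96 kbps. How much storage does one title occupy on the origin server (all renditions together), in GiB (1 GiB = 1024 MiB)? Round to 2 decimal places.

18.32 GiB

17 min = 1020 s
Audio: 96 kbps = 0.096 Mbps.
Sum of rendition bitrates: (64+0.096) + (35.78+0.096) + (34.14+0.096) + (20+0.096) = 154.304 Mbps.
× 1020 s = 157,390 Mb = 19,674 MB = 18.32 GiB.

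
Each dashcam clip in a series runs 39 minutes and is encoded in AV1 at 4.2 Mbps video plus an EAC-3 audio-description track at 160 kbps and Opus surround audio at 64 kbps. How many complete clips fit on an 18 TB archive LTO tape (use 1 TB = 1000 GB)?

13910

39 min = 2340 s
Audio total: 160 + 64 = 224 kbps = 0.224 Mbps.
Total bitrate: 4.424 Mbps.
Per item: 4.424 Mbps × 2340 s = 10,352 Mb = 1,294 MB.
Capacity: 18 TB = 144,000,000 Mb; 13910.14 items → 13910 complete.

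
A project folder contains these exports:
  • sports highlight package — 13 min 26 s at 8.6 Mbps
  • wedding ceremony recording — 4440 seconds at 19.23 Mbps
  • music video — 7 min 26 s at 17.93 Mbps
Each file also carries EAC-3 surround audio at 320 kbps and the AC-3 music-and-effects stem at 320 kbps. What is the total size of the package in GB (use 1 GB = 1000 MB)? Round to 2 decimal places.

12.99 GB

Audio total: 320 + 320 = 640 kbps = 0.640 Mbps.
sports highlight package: 9.240 Mbps × 806 s = 7447.4 Mb
wedding ceremony recording: 19.870 Mbps × 4440 s = 88222.8 Mb
music video: 18.570 Mbps × 446 s = 8282.2 Mb
Total: 103952.5 Mb = 12994.1 MB.
= 12.99 GB.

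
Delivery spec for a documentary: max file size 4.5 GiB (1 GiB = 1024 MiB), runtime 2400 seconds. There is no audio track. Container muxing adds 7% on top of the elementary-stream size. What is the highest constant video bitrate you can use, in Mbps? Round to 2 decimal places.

Budget: 4.5 GiB = 38654.7 Mb.
Stream payload after overhead: 38654.7 / 1.07 = 36125.9 Mb.
Total bitrate budget: 36125.9 Mb / 2400 s = 15.052 Mbps.

15.05 Mbps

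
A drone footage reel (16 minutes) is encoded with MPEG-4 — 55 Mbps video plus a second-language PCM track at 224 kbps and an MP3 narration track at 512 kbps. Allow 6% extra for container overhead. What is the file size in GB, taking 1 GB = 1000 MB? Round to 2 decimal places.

7.09 GB

16 min = 960 s
Audio total: 224 + 512 = 736 kbps = 0.736 Mbps.
Total bitrate: 55 + 0.736 = 55.736 Mbps.
Stream data: 55.736 Mbps × 960 s = 53506.6 Mb.
With 6% container overhead: ×1.06.
56,717 Mb ÷ 8 = 7,090 MB → 7.090 GB.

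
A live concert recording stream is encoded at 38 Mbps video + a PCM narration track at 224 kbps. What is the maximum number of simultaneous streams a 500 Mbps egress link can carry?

13

Audio: 224 kbps = 0.224 Mbps.
Per-viewer media rate: 38.224 Mbps.
500 Mbps = 500.0 Mbps; 500.0 / 38.224 = 13.08 → 13 viewers.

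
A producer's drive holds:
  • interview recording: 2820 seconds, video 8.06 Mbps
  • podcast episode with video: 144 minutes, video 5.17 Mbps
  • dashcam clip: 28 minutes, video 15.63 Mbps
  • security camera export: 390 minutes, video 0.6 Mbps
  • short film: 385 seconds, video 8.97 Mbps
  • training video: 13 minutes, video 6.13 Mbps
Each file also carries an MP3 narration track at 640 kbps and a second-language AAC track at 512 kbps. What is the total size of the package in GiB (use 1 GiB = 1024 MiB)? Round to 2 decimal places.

Audio total: 640 + 512 = 1152 kbps = 1.152 Mbps.
interview recording: 9.212 Mbps × 2820 s = 25977.8 Mb
podcast episode with video: 6.322 Mbps × 8640 s = 54622.1 Mb
dashcam clip: 16.782 Mbps × 1680 s = 28193.8 Mb
security camera export: 1.752 Mbps × 23400 s = 40996.8 Mb
short film: 10.122 Mbps × 385 s = 3897.0 Mb
training video: 7.282 Mbps × 780 s = 5680.0 Mb
Total: 159367.4 Mb = 19920.9 MB.
= 18.55 GiB.

18.55 GiB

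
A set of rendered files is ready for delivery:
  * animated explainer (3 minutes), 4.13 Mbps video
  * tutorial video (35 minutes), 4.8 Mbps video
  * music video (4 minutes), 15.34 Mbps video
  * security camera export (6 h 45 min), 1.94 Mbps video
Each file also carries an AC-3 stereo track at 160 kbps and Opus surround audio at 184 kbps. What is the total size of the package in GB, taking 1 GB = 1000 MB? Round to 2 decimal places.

Audio total: 160 + 184 = 344 kbps = 0.344 Mbps.
animated explainer: 4.474 Mbps × 180 s = 805.3 Mb
tutorial video: 5.144 Mbps × 2100 s = 10802.4 Mb
music video: 15.684 Mbps × 240 s = 3764.2 Mb
security camera export: 2.284 Mbps × 24300 s = 55501.2 Mb
Total: 70873.1 Mb = 8859.1 MB.
= 8.859 GB.

8.86 GB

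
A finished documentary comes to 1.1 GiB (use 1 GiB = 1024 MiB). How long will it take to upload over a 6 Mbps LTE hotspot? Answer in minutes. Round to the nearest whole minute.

File: 1.1 GiB = 9448.9 Mb.
At 6 Mbps: 9448.9 / 6 = 1574.8 s ≈ 26.2 minutes.

26 minutes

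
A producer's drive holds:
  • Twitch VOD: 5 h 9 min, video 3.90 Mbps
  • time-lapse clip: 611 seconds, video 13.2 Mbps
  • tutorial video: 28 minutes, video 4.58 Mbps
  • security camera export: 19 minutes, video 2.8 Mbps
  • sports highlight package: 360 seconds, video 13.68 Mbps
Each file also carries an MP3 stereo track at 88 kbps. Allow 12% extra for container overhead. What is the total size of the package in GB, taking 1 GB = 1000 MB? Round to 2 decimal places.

13.74 GB

Audio: 88 kbps = 0.088 Mbps.
Twitch VOD: 3.988 Mbps × 18540 s × 1.12 = 82810.0 Mb
time-lapse clip: 13.288 Mbps × 611 s × 1.12 = 9093.2 Mb
tutorial video: 4.668 Mbps × 1680 s × 1.12 = 8783.3 Mb
security camera export: 2.888 Mbps × 1140 s × 1.12 = 3687.4 Mb
sports highlight package: 13.768 Mbps × 360 s × 1.12 = 5551.3 Mb
Total: 109925.2 Mb = 13740.7 MB.
= 13.74 GB.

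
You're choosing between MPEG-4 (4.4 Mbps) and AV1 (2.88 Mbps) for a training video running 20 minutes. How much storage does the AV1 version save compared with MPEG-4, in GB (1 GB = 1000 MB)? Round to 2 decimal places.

20 min = 1200 s
MPEG-4: 4.400 Mbps × 1200 s = 5280.0 Mb = 0.660 GB.
AV1: 2.880 Mbps × 1200 s = 3456.0 Mb = 0.432 GB.
Saving: 0.660 − 0.432 = 0.228 GB.

0.23 GB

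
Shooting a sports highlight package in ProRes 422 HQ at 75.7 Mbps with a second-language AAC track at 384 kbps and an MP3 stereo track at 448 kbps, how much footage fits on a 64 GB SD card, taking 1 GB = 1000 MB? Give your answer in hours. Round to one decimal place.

Audio total: 384 + 448 = 832 kbps = 0.832 Mbps.
Total bitrate: 75.7 + 0.832 = 76.532 Mbps.
Capacity: 64 GB = 512,000 Mb.
Recording time: 512,000 / 76.532 = 6,690 s ≈ 1.86 hours.

1.9 hours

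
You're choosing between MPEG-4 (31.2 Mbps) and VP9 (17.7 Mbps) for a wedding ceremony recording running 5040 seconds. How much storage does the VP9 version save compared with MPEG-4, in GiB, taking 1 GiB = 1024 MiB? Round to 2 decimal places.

7.92 GiB

MPEG-4: 31.200 Mbps × 5040 s = 157248.0 Mb = 18.306 GiB.
VP9: 17.700 Mbps × 5040 s = 89208.0 Mb = 10.385 GiB.
Saving: 18.306 − 10.385 = 7.921 GiB.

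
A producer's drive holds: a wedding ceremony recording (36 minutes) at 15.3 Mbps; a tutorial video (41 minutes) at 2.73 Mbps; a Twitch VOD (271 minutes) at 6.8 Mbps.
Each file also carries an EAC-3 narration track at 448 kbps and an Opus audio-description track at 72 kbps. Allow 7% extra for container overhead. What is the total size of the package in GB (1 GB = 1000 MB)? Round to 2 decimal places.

Audio total: 448 + 72 = 520 kbps = 0.520 Mbps.
wedding ceremony recording: 15.820 Mbps × 2160 s × 1.07 = 36563.2 Mb
tutorial video: 3.250 Mbps × 2460 s × 1.07 = 8554.6 Mb
Twitch VOD: 7.320 Mbps × 16260 s × 1.07 = 127354.8 Mb
Total: 172472.7 Mb = 21559.1 MB.
= 21.56 GB.

21.56 GB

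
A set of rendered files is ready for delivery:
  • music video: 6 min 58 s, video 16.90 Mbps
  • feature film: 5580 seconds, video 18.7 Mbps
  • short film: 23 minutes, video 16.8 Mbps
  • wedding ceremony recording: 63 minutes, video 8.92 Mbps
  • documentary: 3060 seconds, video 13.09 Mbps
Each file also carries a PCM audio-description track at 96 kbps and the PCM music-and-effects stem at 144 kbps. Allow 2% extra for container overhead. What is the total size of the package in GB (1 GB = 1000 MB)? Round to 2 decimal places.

27.00 GB

Audio total: 96 + 144 = 240 kbps = 0.240 Mbps.
music video: 17.140 Mbps × 418 s × 1.02 = 7307.8 Mb
feature film: 18.940 Mbps × 5580 s × 1.02 = 107798.9 Mb
short film: 17.040 Mbps × 1380 s × 1.02 = 23985.5 Mb
wedding ceremony recording: 9.160 Mbps × 3780 s × 1.02 = 35317.3 Mb
documentary: 13.330 Mbps × 3060 s × 1.02 = 41605.6 Mb
Total: 216015.1 Mb = 27001.9 MB.
= 27.00 GB.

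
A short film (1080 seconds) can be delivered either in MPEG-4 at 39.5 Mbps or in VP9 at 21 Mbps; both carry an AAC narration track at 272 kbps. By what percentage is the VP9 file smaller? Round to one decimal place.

46.5%

Audio: 272 kbps = 0.272 Mbps.
MPEG-4: 39.772 Mbps × 1080 s = 42953.8 Mb = 5.369 GB.
VP9: 21.272 Mbps × 1080 s = 22973.8 Mb = 2.872 GB.
Reduction: (1 − 2.872/5.369) × 100 = 46.52%.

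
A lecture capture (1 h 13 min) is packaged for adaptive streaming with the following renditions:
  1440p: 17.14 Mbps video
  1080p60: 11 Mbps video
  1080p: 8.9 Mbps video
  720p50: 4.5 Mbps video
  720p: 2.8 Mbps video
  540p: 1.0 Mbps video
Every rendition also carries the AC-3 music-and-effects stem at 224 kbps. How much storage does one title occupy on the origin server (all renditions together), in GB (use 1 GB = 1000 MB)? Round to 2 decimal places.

1 h 13 min = 73 min = 4380 s
Audio: 224 kbps = 0.224 Mbps.
Sum of rendition bitrates: (17.14+0.224) + (11+0.224) + (8.9+0.224) + (4.5+0.224) + (2.8+0.224) + (1.0+0.224) = 46.684 Mbps.
× 4380 s = 204,476 Mb = 25,559 MB = 25.56 GB.

25.56 GB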